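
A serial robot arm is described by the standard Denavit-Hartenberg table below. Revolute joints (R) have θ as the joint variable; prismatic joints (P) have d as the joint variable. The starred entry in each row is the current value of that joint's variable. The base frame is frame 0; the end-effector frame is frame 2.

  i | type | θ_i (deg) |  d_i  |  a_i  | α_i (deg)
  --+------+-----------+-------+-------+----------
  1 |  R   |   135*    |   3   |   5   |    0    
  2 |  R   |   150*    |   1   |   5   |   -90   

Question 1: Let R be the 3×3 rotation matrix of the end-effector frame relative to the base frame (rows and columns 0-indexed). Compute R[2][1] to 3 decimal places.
End-effector y-axis (col 1 of R) = (0.0000,0.0000,-1.0000)
R[2][1] = -1.0000

-1.000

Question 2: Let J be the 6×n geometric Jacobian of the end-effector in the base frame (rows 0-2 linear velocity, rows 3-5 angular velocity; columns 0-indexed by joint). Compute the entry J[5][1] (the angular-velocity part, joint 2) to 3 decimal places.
1.000

axis z_1 = (0.0000,0.0000,1.0000); lever o_n−o_1 = (1.2941,-4.8296,1.0000)
cross product → J_v[:, 1] = (4.8296,1.2941,-0.0000)
J_ω[:, 1] = z_1
entry J[5][1] = 1.0000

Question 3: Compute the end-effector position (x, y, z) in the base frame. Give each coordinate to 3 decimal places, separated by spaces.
-2.241 -1.294 4.000

after link 1: o_1 = (-3.5355, 3.5355, 3.0000)
after link 2: o_2 = (-2.2414, -1.2941, 4.0000)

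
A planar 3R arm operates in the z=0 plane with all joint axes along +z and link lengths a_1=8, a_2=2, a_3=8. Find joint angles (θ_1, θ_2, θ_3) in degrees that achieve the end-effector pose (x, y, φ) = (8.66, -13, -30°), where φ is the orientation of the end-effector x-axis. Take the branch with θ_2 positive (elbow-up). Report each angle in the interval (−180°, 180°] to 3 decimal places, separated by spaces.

-90.002 60.002 0.000

wrist centre = target − a_3·(cos φ, sin φ) = (1.7318, -9.0000)
cos θ_2 = (83.9991−8²−2²)/(2·8·2) = 0.5000; θ_2 = 60.0018° (elbow-up)
β = atan2(-9.0000,1.7318) = -79.1082°; ψ = atan2(1.7321,8.9999) = 10.8937°
θ_1 = β − ψ = -90.0018°
θ_3 = φ − θ_1 − θ_2 = 0.0000° (wrapped to (-180°,180°])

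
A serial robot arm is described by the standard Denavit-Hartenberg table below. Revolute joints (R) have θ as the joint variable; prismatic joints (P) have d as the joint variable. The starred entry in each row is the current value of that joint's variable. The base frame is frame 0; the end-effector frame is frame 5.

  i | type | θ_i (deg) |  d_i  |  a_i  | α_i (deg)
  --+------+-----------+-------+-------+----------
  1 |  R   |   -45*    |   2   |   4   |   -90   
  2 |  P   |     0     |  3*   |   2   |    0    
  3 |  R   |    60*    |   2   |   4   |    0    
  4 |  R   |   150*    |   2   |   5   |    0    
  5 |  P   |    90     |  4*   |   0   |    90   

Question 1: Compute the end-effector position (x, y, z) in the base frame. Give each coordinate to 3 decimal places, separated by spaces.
after link 1: o_1 = (2.8284, -2.8284, 2.0000)
after link 2: o_2 = (6.3640, -2.1213, 2.0000)
after link 3: o_3 = (9.1924, -2.1213, -1.4641)
after link 4: o_4 = (7.5447, 2.3548, 1.0359)
after link 5: o_5 = (10.3732, 5.1832, 1.0359)

10.373 5.183 1.036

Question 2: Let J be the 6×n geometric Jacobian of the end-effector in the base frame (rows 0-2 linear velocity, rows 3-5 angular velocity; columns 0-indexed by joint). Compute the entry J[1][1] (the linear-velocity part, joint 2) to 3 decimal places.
0.707

prismatic axis z_1 = (0.7071,0.7071,0.0000)
J_v[:, 1] = z_1; J_ω[:, 1] = (0,0,0)
entry J[1][1] = 0.7071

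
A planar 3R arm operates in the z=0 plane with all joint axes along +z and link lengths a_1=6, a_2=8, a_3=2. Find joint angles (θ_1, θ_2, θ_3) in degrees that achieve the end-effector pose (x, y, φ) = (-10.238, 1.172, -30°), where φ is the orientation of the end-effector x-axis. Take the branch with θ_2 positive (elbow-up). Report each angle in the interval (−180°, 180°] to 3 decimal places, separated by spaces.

135.000 60.000 135.000

wrist centre = target − a_3·(cos φ, sin φ) = (-11.9701, 2.1720)
cos θ_2 = (147.9997−6²−8²)/(2·6·8) = 0.5000; θ_2 = 60.0002° (elbow-up)
β = atan2(2.1720,-11.9701) = 169.7154°; ψ = atan2(6.9282,10.0000) = 34.7151°
θ_1 = β − ψ = 135.0003°
θ_3 = φ − θ_1 − θ_2 = 134.9995° (wrapped to (-180°,180°])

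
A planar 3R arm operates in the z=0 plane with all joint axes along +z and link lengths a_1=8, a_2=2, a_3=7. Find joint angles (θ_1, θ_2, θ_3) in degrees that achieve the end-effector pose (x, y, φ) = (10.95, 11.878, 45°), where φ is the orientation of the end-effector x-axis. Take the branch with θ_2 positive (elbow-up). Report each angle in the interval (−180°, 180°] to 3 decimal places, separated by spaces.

38.213 59.992 -53.206

wrist centre = target − a_3·(cos φ, sin φ) = (6.0003, 6.9283)
cos θ_2 = (84.0037−8²−2²)/(2·8·2) = 0.5001; θ_2 = 59.9923° (elbow-up)
β = atan2(6.9283,6.0003) = 49.1056°; ψ = atan2(1.7319,9.0002) = 10.8923°
θ_1 = β − ψ = 38.2133°
θ_3 = φ − θ_1 − θ_2 = -53.2056° (wrapped to (-180°,180°])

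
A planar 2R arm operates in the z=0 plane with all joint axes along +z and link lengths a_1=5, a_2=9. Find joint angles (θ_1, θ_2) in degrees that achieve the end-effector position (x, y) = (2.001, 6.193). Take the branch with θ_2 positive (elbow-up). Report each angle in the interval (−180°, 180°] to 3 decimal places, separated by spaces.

cos θ_2 = (42.3573−5²−9²)/(2·5·9) = -0.7071; θ_2 = 135.0028° (elbow-up)
β = atan2(6.1930,2.0010) = 72.0940°; ψ = atan2(6.3636,-1.3643) = 102.1002°
θ_1 = β − ψ = -30.0062°

-30.006 135.003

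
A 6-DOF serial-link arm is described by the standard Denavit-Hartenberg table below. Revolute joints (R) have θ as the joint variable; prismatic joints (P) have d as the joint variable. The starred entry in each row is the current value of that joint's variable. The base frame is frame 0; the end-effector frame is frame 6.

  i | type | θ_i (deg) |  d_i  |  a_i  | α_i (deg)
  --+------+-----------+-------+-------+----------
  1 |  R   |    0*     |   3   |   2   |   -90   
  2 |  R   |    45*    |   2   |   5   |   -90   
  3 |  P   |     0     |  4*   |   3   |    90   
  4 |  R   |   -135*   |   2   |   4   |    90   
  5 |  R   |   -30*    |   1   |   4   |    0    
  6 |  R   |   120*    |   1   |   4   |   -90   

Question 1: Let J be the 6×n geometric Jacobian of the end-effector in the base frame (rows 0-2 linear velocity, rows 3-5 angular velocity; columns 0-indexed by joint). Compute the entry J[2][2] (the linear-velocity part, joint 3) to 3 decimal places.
-0.707

prismatic axis z_2 = (-0.7071,0.0000,-0.7071)
J_v[:, 2] = z_2; J_ω[:, 2] = (0,0,0)
entry J[2][2] = -0.7071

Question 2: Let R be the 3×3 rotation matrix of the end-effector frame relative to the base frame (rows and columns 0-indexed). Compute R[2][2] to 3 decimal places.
-1.000

End-effector z-axis (col 2 of R) = (-0.0000,0.0000,-1.0000)
R[2][2] = -1.0000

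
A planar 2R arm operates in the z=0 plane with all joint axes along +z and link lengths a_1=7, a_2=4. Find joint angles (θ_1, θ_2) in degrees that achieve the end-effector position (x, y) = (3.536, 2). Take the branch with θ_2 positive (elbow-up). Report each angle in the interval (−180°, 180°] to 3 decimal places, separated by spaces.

cos θ_2 = (16.5033−7²−4²)/(2·7·4) = -0.8660; θ_2 = 149.9985° (elbow-up)
β = atan2(2.0000,3.5360) = 29.4930°; ψ = atan2(2.0001,3.5359) = 29.4944°
θ_1 = β − ψ = -0.0014°

-0.001 149.999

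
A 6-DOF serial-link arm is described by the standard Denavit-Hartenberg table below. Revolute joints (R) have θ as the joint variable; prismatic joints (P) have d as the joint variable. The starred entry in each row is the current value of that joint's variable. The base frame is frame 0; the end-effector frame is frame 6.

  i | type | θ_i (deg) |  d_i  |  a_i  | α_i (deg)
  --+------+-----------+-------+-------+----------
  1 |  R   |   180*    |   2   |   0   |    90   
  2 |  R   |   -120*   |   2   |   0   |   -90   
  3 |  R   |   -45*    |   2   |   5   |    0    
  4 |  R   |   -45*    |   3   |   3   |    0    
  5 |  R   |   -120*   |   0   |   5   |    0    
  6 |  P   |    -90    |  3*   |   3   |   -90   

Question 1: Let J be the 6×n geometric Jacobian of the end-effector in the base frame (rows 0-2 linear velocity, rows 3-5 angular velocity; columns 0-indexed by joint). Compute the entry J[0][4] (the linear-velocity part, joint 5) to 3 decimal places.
axis z_4 = (-0.8660,0.0000,-0.5000); lever o_n−o_4 = (-4.0131,-5.0981,0.9510)
cross product → J_v[:, 4] = (-2.5490,2.8301,4.4151)
J_ω[:, 4] = z_4
entry J[0][4] = -2.5490

-2.549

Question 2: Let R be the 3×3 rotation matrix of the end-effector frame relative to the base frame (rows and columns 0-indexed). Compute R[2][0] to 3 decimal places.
-0.433

End-effector x-axis (col 0 of R) = (0.2500,-0.8660,-0.4330)
R[2][0] = -0.4330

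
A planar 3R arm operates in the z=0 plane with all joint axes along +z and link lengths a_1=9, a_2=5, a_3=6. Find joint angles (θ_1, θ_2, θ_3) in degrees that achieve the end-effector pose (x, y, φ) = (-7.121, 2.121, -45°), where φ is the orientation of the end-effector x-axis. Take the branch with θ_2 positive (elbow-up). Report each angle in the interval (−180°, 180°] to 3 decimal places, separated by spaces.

wrist centre = target − a_3·(cos φ, sin φ) = (-11.3636, 6.3636)
cos θ_2 = (169.6283−9²−5²)/(2·9·5) = 0.7070; θ_2 = 45.0102° (elbow-up)
β = atan2(6.3636,-11.3636) = 150.7512°; ψ = atan2(3.5362,12.5349) = 15.7541°
θ_1 = β − ψ = 134.9971°
θ_3 = φ − θ_1 − θ_2 = 134.9927° (wrapped to (-180°,180°])

134.997 45.010 134.993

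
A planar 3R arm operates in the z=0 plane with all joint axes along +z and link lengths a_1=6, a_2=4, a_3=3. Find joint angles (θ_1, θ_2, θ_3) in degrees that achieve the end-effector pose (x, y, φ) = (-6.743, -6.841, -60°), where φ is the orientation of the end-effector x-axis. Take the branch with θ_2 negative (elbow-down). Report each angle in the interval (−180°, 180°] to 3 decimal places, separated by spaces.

wrist centre = target − a_3·(cos φ, sin φ) = (-8.2430, -4.2429)
cos θ_2 = (85.9495−6²−4²)/(2·6·4) = 0.7073; θ_2 = -44.9859° (elbow-down)
β = atan2(-4.2429,-8.2430) = -152.7637°; ψ = atan2(-2.8277,8.8291) = -17.7589°
θ_1 = β − ψ = -135.0049°
θ_3 = φ − θ_1 − θ_2 = 119.9908° (wrapped to (-180°,180°])

-135.005 -44.986 119.991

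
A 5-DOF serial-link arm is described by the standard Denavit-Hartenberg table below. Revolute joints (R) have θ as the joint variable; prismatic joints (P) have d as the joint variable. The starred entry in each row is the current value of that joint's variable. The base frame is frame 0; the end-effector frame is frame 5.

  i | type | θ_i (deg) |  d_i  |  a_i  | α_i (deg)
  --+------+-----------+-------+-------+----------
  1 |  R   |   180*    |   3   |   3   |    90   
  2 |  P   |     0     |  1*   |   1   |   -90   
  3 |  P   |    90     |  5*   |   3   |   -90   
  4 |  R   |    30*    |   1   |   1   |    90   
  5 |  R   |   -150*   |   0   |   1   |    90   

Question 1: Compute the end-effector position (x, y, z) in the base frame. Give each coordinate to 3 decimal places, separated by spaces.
-3.500 -2.116 7.933

after link 1: o_1 = (-3.0000, 0.0000, 3.0000)
after link 2: o_2 = (-4.0000, 1.0000, 3.0000)
after link 3: o_3 = (-4.0000, -2.0000, 8.0000)
after link 4: o_4 = (-3.0000, -2.8660, 7.5000)
after link 5: o_5 = (-3.5000, -2.1160, 7.9330)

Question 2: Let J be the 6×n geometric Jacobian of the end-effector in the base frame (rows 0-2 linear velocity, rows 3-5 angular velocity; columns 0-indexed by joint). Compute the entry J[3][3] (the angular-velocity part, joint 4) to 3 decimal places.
1.000

axis z_3 = (1.0000,-0.0000,0.0000); lever o_n−o_3 = (0.5000,-0.1160,-0.0670)
cross product → J_v[:, 3] = (0.0000,0.0670,-0.1160)
J_ω[:, 3] = z_3
entry J[3][3] = 1.0000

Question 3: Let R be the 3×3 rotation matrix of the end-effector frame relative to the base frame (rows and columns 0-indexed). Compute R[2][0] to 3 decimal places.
End-effector x-axis (col 0 of R) = (-0.5000,0.7500,0.4330)
R[2][0] = 0.4330

0.433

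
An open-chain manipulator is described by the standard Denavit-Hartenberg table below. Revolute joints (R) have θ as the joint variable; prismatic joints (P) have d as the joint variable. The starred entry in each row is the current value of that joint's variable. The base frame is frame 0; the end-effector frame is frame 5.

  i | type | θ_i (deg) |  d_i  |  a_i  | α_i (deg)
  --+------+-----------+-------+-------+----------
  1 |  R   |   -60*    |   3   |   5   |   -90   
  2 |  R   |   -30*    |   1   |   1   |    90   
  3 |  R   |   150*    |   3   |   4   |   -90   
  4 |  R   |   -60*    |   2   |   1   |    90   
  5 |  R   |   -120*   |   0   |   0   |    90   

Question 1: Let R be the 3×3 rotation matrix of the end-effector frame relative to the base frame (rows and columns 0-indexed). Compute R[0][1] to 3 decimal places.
-0.175

End-effector y-axis (col 1 of R) = (-0.1752,-0.5625,0.8080)
R[0][1] = -0.1752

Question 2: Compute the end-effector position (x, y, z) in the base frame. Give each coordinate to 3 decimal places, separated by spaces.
after link 1: o_1 = (2.5000, -4.3301, 3.0000)
after link 2: o_2 = (3.7990, -4.5801, 3.5000)
after link 3: o_3 = (3.2811, 0.3170, 4.3660)
after link 4: o_4 = (1.1606, 1.0257, 4.3995)
after link 5: o_5 = (1.1606, 1.0257, 4.3995)

1.161 1.026 4.400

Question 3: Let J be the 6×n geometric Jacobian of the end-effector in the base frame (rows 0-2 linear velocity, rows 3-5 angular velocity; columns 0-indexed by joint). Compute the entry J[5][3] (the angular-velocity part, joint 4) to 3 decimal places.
-0.250

axis z_3 = (-0.9665,-0.0580,-0.2500); lever o_n−o_3 = (-2.1205,0.7087,0.0335)
cross product → J_v[:, 3] = (0.1752,0.5625,-0.8080)
J_ω[:, 3] = z_3
entry J[5][3] = -0.2500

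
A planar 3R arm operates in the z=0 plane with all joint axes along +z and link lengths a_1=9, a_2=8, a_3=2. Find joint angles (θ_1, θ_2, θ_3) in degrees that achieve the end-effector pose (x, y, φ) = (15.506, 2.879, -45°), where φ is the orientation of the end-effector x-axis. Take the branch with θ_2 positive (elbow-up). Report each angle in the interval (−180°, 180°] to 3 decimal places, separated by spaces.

-11.109 59.995 -93.887

wrist centre = target − a_3·(cos φ, sin φ) = (14.0918, 4.2932)
cos θ_2 = (217.0101−9²−8²)/(2·9·8) = 0.5001; θ_2 = 59.9953° (elbow-up)
β = atan2(4.2932,14.0918) = 16.9439°; ψ = atan2(6.9279,13.0006) = 28.0527°
θ_1 = β − ψ = -11.1088°
θ_3 = φ − θ_1 − θ_2 = -93.8865° (wrapped to (-180°,180°])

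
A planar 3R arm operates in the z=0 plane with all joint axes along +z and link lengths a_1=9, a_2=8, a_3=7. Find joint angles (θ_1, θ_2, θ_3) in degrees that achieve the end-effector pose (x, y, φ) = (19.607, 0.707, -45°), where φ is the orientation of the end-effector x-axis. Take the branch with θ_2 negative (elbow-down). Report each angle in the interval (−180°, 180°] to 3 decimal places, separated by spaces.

42.205 -44.994 -42.211

wrist centre = target − a_3·(cos φ, sin φ) = (14.6573, 5.6567)
cos θ_2 = (246.8338−9²−8²)/(2·9·8) = 0.7072; θ_2 = -44.9941° (elbow-down)
β = atan2(5.6567,14.6573) = 21.1033°; ψ = atan2(-5.6563,14.6574) = -21.1015°
θ_1 = β − ψ = 42.2048°
θ_3 = φ − θ_1 − θ_2 = -42.2107° (wrapped to (-180°,180°])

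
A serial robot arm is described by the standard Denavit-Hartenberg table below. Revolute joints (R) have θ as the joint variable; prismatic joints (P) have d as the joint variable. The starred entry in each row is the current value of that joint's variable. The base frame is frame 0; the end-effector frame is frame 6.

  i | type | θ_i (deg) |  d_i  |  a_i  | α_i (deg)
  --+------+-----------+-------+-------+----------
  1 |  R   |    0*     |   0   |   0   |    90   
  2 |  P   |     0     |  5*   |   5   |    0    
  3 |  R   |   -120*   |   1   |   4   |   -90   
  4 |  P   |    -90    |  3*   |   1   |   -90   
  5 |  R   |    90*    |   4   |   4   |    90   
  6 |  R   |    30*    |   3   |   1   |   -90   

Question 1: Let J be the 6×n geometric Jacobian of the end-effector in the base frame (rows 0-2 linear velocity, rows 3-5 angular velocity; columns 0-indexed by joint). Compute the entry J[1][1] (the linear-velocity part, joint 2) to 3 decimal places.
-1.000

prismatic axis z_1 = (0.0000,-1.0000,0.0000)
J_v[:, 1] = z_1; J_ω[:, 1] = (0,0,0)
entry J[1][1] = -1.0000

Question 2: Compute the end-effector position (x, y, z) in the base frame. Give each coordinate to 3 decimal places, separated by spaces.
-0.866 -10.000 -6.428

after link 1: o_1 = (0.0000, 0.0000, 0.0000)
after link 2: o_2 = (5.0000, -5.0000, 0.0000)
after link 3: o_3 = (3.0000, -6.0000, -3.4641)
after link 4: o_4 = (5.5981, -7.0000, -4.9641)
after link 5: o_5 = (0.1340, -7.0000, -6.4282)
after link 6: o_6 = (-0.8660, -10.0000, -6.4282)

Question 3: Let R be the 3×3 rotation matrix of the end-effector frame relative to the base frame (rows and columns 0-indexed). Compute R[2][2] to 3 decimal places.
-1.000

End-effector z-axis (col 2 of R) = (0.0000,-0.0000,-1.0000)
R[2][2] = -1.0000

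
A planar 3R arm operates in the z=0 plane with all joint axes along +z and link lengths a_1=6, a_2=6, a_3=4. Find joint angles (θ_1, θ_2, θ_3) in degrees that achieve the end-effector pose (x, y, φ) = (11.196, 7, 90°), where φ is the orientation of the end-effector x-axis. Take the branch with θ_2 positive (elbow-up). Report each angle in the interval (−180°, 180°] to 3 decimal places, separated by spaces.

-0.003 30.005 59.997

wrist centre = target − a_3·(cos φ, sin φ) = (11.1960, 3.0000)
cos θ_2 = (134.3504−6²−6²)/(2·6·6) = 0.8660; θ_2 = 30.0054° (elbow-up)
β = atan2(3.0000,11.1960) = 15.0002°; ψ = atan2(3.0005,11.1959) = 15.0027°
θ_1 = β − ψ = -0.0025°
θ_3 = φ − θ_1 − θ_2 = 59.9971° (wrapped to (-180°,180°])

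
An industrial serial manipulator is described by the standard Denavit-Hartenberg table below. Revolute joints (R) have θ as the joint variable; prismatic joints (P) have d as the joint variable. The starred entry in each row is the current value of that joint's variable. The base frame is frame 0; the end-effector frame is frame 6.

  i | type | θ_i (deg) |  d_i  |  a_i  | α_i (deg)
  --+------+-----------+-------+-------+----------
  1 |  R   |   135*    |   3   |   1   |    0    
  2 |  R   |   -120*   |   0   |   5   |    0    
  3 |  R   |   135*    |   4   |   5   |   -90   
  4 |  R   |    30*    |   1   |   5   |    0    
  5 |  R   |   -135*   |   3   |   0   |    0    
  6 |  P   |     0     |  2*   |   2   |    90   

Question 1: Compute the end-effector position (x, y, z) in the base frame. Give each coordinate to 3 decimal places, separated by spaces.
after link 1: o_1 = (-0.7071, 0.7071, 3.0000)
after link 2: o_2 = (4.1225, 2.0012, 3.0000)
after link 3: o_3 = (-0.2076, 4.5012, 7.0000)
after link 4: o_4 = (-4.4576, 5.8002, 4.5000)
after link 5: o_5 = (-5.9576, 3.2022, 4.5000)
after link 6: o_6 = (-6.5093, 1.2113, 6.4319)

-6.509 1.211 6.432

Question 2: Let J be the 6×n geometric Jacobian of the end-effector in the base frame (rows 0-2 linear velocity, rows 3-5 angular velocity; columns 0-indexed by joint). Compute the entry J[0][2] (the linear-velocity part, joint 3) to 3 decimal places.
0.790

axis z_2 = (0.0000,0.0000,1.0000); lever o_n−o_2 = (-10.6318,-0.7899,3.4319)
cross product → J_v[:, 2] = (0.7899,-10.6318,0.0000)
J_ω[:, 2] = z_2
entry J[0][2] = 0.7899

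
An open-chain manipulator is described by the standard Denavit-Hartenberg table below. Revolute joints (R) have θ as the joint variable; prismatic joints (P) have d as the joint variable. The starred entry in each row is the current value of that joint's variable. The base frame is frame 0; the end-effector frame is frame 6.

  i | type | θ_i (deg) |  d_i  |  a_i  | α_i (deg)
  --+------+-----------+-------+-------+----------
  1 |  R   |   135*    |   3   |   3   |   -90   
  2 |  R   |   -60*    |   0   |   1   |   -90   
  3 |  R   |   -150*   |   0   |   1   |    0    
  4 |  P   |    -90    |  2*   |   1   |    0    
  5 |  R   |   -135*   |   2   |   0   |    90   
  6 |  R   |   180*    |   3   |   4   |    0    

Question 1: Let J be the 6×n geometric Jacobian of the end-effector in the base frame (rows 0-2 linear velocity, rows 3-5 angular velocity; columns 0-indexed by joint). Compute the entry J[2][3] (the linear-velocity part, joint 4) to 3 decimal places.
prismatic axis z_3 = (-0.6124,0.6124,-0.5000)
J_v[:, 3] = z_3; J_ω[:, 3] = (0,0,0)
entry J[2][3] = -0.5000

-0.500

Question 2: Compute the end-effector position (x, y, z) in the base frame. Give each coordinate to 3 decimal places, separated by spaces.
after link 1: o_1 = (-2.1213, 2.1213, 3.0000)
after link 2: o_2 = (-2.4749, 2.4749, 3.8660)
after link 3: o_3 = (-2.5222, 1.8151, 3.1160)
after link 4: o_4 = (-2.9578, 3.4755, 1.6830)
after link 5: o_5 = (-4.1826, 4.7002, 0.6830)
after link 6: o_6 = (-3.8590, 1.7427, -3.3355)

-3.859 1.743 -3.335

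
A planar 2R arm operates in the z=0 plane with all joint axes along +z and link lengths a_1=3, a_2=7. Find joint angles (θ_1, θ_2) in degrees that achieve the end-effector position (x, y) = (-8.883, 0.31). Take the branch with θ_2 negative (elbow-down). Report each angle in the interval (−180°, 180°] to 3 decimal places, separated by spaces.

cos θ_2 = (79.0038−3²−7²)/(2·3·7) = 0.5001; θ_2 = -59.9940° (elbow-down)
β = atan2(0.3100,-8.8830) = 178.0013°; ψ = atan2(-6.0618,6.5006) = -42.9994°
θ_1 = β − ψ = 221.0007°

-138.999 -59.994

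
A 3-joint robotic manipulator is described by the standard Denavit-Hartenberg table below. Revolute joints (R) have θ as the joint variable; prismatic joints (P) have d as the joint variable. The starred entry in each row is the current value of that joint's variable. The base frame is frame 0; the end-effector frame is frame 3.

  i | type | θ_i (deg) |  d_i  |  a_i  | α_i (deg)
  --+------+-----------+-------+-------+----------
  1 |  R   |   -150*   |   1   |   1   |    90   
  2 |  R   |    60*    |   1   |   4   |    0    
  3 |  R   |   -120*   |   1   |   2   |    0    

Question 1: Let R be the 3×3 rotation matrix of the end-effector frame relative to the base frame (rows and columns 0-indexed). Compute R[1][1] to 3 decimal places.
End-effector y-axis (col 1 of R) = (-0.7500,-0.4330,0.5000)
R[1][1] = -0.4330

-0.433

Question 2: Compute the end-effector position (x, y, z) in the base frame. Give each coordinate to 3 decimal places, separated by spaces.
-4.464 -0.268 2.732

after link 1: o_1 = (-0.8660, -0.5000, 1.0000)
after link 2: o_2 = (-3.0981, -0.6340, 4.4641)
after link 3: o_3 = (-4.4641, -0.2679, 2.7321)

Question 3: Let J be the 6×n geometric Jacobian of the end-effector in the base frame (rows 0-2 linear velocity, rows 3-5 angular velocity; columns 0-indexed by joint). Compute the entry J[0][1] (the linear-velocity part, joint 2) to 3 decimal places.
axis z_1 = (-0.5000,0.8660,0.0000); lever o_n−o_1 = (-3.5981,0.2321,1.7321)
cross product → J_v[:, 1] = (1.5000,0.8660,3.0000)
J_ω[:, 1] = z_1
entry J[0][1] = 1.5000

1.500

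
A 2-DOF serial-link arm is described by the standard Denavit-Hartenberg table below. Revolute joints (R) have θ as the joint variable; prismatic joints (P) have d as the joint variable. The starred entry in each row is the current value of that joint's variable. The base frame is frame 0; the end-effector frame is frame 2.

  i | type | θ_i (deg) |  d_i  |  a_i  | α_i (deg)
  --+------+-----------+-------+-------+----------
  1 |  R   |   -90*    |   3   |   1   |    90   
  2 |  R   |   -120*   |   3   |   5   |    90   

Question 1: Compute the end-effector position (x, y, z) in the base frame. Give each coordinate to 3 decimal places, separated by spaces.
after link 1: o_1 = (0.0000, -1.0000, 3.0000)
after link 2: o_2 = (-3.0000, 1.5000, -1.3301)

-3.000 1.500 -1.330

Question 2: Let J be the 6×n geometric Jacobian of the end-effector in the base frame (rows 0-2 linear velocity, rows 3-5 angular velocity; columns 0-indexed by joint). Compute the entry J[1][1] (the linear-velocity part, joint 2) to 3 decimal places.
axis z_1 = (-1.0000,-0.0000,0.0000); lever o_n−o_1 = (-3.0000,2.5000,-4.3301)
cross product → J_v[:, 1] = (0.0000,-4.3301,-2.5000)
J_ω[:, 1] = z_1
entry J[1][1] = -4.3301

-4.330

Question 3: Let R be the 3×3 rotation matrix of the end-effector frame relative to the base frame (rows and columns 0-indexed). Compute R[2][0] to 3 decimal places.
-0.866

End-effector x-axis (col 0 of R) = (-0.0000,0.5000,-0.8660)
R[2][0] = -0.8660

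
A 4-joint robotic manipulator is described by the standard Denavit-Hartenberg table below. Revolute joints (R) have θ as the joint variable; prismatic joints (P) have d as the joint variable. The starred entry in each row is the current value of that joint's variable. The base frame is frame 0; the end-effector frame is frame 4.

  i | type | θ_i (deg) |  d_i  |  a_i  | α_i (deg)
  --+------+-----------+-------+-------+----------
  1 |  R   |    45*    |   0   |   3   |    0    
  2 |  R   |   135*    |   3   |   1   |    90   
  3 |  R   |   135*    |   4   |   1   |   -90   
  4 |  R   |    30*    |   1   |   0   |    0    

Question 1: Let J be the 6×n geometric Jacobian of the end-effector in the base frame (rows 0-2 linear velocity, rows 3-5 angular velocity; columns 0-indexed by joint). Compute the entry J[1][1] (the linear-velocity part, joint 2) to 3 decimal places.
0.414

axis z_1 = (0.0000,0.0000,1.0000); lever o_n−o_1 = (0.4142,4.0000,3.0000)
cross product → J_v[:, 1] = (-4.0000,0.4142,0.0000)
J_ω[:, 1] = z_1
entry J[1][1] = 0.4142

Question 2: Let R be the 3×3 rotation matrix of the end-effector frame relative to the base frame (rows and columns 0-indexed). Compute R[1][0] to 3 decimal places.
-0.500

End-effector x-axis (col 0 of R) = (0.6124,-0.5000,0.6124)
R[1][0] = -0.5000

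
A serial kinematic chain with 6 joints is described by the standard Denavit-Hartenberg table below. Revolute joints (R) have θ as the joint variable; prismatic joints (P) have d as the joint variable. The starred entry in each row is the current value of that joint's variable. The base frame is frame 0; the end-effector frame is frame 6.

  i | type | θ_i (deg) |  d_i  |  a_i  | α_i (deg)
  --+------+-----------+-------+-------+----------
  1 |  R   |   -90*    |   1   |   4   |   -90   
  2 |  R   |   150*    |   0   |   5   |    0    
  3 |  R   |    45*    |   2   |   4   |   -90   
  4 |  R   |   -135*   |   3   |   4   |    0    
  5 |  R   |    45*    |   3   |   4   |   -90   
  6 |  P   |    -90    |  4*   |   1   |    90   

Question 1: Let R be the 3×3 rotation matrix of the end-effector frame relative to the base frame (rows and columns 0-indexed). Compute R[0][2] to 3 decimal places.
-1.000

End-effector z-axis (col 2 of R) = (-1.0000,0.0000,0.0000)
R[0][2] = -1.0000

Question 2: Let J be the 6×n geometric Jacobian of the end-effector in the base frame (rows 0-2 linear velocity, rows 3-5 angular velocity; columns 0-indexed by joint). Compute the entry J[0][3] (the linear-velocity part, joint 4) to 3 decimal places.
axis z_3 = (0.0000,-0.2588,0.9659); lever o_n−o_3 = (6.8284,-0.6801,7.0647)
cross product → J_v[:, 3] = (-1.1716,6.5958,1.7673)
J_ω[:, 3] = z_3
entry J[0][3] = -1.1716

-1.172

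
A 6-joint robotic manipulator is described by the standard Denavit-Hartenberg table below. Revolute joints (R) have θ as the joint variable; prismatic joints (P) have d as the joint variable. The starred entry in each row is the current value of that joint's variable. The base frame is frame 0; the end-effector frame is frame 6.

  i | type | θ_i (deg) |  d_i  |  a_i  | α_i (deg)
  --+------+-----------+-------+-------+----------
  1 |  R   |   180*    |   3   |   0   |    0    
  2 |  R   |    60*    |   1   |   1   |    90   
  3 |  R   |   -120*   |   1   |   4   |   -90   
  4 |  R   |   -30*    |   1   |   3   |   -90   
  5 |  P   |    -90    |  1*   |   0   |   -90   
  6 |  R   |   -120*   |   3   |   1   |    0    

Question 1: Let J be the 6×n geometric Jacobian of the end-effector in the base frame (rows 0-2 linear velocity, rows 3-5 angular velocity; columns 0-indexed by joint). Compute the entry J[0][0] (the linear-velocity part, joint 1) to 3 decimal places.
-4.337

axis z_0 = ẑ; lever o_n−o_0 = (-0.2488,4.3370,-5.0221)
cross product → J_v[:, 0] = (-4.3370,-0.2488,0.0000)
J_ω[:, 0] = z_0
entry J[0][0] = -4.3370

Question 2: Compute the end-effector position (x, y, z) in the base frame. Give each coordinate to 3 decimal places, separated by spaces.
after link 1: o_1 = (0.0000, 0.0000, 3.0000)
after link 2: o_2 = (-0.5000, -0.8660, 4.0000)
after link 3: o_3 = (-0.3660, 1.3660, 0.5359)
after link 4: o_4 = (-1.4486, 2.4910, -2.2141)
after link 5: o_5 = (-0.5736, 2.2745, -2.6471)
after link 6: o_6 = (-0.2488, 4.3370, -5.0221)

-0.249 4.337 -5.022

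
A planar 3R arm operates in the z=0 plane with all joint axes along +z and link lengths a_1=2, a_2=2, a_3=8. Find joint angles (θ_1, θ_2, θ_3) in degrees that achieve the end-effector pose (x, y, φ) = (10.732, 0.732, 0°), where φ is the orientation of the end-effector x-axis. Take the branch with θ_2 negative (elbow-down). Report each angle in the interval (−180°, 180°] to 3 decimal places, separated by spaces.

60.001 -90.003 30.002

wrist centre = target − a_3·(cos φ, sin φ) = (2.7320, 0.7320)
cos θ_2 = (7.9996−2²−2²)/(2·2·2) = -0.0000; θ_2 = -90.0025° (elbow-down)
β = atan2(0.7320,2.7320) = 14.9993°; ψ = atan2(-2.0000,1.9999) = -45.0013°
θ_1 = β − ψ = 60.0005°
θ_3 = φ − θ_1 − θ_2 = 30.0020° (wrapped to (-180°,180°])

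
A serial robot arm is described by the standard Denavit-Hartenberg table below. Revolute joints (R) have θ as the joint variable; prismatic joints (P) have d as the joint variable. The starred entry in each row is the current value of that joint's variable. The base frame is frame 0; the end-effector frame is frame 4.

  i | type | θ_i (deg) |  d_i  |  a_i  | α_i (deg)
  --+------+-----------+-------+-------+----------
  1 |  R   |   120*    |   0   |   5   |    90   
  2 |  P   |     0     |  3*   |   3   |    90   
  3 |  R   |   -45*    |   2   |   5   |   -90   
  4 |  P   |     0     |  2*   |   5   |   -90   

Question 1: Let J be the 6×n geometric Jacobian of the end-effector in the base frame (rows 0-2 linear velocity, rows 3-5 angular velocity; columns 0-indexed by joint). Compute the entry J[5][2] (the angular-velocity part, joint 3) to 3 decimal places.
axis z_2 = (0.0000,0.0000,-1.0000); lever o_n−o_2 = (-9.1416,4.5200,-2.0000)
cross product → J_v[:, 2] = (4.5200,9.1416,0.0000)
J_ω[:, 2] = z_2
entry J[5][2] = -1.0000

-1.000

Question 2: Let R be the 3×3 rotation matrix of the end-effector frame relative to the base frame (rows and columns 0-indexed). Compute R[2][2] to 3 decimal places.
1.000

End-effector z-axis (col 2 of R) = (-0.0000,0.0000,1.0000)
R[2][2] = 1.0000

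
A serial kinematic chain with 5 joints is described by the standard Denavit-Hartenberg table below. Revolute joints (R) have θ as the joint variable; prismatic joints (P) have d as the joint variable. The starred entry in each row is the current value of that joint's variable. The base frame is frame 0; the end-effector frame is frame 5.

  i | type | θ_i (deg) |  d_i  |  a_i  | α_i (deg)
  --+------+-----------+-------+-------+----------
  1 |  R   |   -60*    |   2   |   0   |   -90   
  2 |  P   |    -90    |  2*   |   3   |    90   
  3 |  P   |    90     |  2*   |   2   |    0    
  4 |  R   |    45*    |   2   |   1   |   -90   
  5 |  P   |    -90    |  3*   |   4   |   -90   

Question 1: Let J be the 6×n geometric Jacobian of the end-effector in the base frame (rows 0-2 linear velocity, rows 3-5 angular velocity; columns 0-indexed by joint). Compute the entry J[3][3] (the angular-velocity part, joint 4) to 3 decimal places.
-0.500

axis z_3 = (-0.5000,0.8660,0.0000); lever o_n−o_3 = (-4.2247,4.4890,-2.8284)
cross product → J_v[:, 3] = (-2.4495,-1.4142,1.4142)
J_ω[:, 3] = z_3
entry J[3][3] = -0.5000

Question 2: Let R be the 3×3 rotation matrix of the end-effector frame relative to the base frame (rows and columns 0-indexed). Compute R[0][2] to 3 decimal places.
End-effector z-axis (col 2 of R) = (0.6124,0.3536,-0.7071)
R[0][2] = 0.6124

0.612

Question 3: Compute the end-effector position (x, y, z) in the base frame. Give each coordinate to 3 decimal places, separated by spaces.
after link 1: o_1 = (0.0000, 0.0000, 2.0000)
after link 2: o_2 = (1.7321, 1.0000, 5.0000)
after link 3: o_3 = (2.4641, 3.7321, 5.0000)
after link 4: o_4 = (2.0765, 5.8177, 4.2929)
after link 5: o_5 = (-1.7606, 8.2211, 2.1716)

-1.761 8.221 2.172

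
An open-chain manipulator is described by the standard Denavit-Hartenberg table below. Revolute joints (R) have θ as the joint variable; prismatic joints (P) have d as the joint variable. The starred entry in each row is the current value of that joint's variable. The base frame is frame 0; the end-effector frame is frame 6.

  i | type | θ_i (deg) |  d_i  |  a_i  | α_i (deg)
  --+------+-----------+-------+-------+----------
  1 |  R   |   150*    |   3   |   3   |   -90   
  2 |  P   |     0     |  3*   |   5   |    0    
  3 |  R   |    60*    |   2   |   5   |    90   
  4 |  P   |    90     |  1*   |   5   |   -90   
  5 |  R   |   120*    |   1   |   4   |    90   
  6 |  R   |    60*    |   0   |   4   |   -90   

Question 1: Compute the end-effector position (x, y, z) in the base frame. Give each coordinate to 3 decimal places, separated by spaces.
-7.513 -3.745 0.438

after link 1: o_1 = (-2.5981, 1.5000, 3.0000)
after link 2: o_2 = (-8.4282, 1.4019, 3.0000)
after link 3: o_3 = (-11.5933, 0.9199, -1.3301)
after link 4: o_4 = (-14.8433, -2.9772, -0.8301)
after link 5: o_5 = (-10.8122, -2.9952, -1.6962)
after link 6: o_6 = (-7.5131, -3.7452, 0.4378)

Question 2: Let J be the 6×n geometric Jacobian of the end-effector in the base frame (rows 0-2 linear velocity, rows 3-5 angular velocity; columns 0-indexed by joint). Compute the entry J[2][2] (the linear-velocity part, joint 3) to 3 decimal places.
axis z_2 = (-0.5000,-0.8660,0.0000); lever o_n−o_2 = (0.9151,-5.1471,-2.5622)
cross product → J_v[:, 2] = (2.2189,-1.2811,3.3660)
J_ω[:, 2] = z_2
entry J[2][2] = 3.3660

3.366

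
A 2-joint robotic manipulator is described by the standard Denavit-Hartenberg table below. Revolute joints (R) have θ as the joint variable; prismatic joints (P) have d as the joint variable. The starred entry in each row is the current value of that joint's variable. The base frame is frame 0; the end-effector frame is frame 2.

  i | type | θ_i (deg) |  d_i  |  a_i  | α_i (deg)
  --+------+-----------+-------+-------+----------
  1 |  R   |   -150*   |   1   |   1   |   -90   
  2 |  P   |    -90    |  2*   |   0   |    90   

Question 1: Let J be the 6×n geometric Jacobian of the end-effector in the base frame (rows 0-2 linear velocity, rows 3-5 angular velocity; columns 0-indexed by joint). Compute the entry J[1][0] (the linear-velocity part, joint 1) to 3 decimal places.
0.134

axis z_0 = ẑ; lever o_n−o_0 = (0.1340,-2.2321,1.0000)
cross product → J_v[:, 0] = (2.2321,0.1340,-0.0000)
J_ω[:, 0] = z_0
entry J[1][0] = 0.1340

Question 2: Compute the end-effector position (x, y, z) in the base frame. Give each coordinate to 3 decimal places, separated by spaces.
0.134 -2.232 1.000

after link 1: o_1 = (-0.8660, -0.5000, 1.0000)
after link 2: o_2 = (0.1340, -2.2321, 1.0000)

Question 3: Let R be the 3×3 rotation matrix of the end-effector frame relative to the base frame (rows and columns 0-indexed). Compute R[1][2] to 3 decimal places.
0.500

End-effector z-axis (col 2 of R) = (0.8660,0.5000,0.0000)
R[1][2] = 0.5000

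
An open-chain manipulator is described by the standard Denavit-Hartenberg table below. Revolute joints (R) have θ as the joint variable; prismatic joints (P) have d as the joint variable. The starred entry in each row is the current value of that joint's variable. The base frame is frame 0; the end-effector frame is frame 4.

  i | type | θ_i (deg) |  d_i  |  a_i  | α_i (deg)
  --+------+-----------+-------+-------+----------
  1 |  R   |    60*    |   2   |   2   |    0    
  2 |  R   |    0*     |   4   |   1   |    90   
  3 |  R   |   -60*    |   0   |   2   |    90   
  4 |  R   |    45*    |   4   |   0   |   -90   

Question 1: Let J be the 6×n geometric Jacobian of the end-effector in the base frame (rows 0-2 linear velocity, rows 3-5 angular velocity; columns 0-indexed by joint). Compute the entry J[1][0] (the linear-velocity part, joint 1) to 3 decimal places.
0.268

axis z_0 = ẑ; lever o_n−o_0 = (0.2679,0.4641,2.2679)
cross product → J_v[:, 0] = (-0.4641,0.2679,0.0000)
J_ω[:, 0] = z_0
entry J[1][0] = 0.2679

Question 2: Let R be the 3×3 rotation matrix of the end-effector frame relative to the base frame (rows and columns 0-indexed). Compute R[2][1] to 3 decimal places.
End-effector y-axis (col 1 of R) = (0.4330,0.7500,0.5000)
R[2][1] = 0.5000

0.500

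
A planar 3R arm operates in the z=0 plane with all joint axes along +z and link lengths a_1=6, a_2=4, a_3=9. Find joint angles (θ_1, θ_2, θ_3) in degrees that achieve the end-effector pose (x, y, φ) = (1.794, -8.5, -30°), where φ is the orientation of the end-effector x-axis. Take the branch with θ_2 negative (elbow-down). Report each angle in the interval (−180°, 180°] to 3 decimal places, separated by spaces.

wrist centre = target − a_3·(cos φ, sin φ) = (-6.0002, -4.0000)
cos θ_2 = (52.0027−6²−4²)/(2·6·4) = 0.0001; θ_2 = -89.9967° (elbow-down)
β = atan2(-4.0000,-6.0002) = -146.3109°; ψ = atan2(-4.0000,6.0002) = -33.6891°
θ_1 = β − ψ = -112.6219°
θ_3 = φ − θ_1 − θ_2 = 172.6186° (wrapped to (-180°,180°])

-112.622 -89.997 172.619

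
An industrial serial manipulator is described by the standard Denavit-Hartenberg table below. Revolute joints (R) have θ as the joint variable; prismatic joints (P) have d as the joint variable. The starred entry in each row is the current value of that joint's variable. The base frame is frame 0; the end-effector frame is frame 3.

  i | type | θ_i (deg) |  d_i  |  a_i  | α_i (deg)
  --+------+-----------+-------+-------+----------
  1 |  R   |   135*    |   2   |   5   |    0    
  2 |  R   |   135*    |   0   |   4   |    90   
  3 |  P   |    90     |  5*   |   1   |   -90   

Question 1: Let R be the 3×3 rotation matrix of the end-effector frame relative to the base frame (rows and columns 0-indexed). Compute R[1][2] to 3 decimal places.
1.000

End-effector z-axis (col 2 of R) = (0.0000,1.0000,0.0000)
R[1][2] = 1.0000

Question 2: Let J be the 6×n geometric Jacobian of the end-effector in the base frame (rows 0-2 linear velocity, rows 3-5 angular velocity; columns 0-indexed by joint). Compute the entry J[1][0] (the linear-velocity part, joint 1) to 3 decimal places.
axis z_0 = ẑ; lever o_n−o_0 = (-8.5355,-0.4645,3.0000)
cross product → J_v[:, 0] = (0.4645,-8.5355,0.0000)
J_ω[:, 0] = z_0
entry J[1][0] = -8.5355

-8.536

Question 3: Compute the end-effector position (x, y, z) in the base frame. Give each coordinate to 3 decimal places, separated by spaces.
after link 1: o_1 = (-3.5355, 3.5355, 2.0000)
after link 2: o_2 = (-3.5355, -0.4645, 2.0000)
after link 3: o_3 = (-8.5355, -0.4645, 3.0000)

-8.536 -0.464 3.000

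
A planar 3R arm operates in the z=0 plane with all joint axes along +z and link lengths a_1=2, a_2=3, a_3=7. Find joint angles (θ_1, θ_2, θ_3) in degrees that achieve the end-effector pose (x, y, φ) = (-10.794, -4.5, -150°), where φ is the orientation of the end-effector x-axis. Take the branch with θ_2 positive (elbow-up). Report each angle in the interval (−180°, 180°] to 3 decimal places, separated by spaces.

wrist centre = target − a_3·(cos φ, sin φ) = (-4.7318, -1.0000)
cos θ_2 = (23.3901−2²−3²)/(2·2·3) = 0.8658; θ_2 = 30.0207° (elbow-up)
β = atan2(-1.0000,-4.7318) = -168.0670°; ψ = atan2(1.5009,4.5975) = 18.0801°
θ_1 = β − ψ = -186.1471°
θ_3 = φ − θ_1 − θ_2 = 6.1264° (wrapped to (-180°,180°])

173.853 30.021 6.126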